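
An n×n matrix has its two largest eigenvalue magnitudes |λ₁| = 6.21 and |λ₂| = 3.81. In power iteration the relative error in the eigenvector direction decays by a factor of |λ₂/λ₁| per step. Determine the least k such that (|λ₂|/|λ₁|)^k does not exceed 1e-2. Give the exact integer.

|λ₂/λ₁| = 3.81/6.21 = 0.61353
Need k ≥ ln(1e-2) / ln(0.61353) = -4.6052 / -0.4885 ≈ 9.427
Smallest integer k satisfying the bound: 10

10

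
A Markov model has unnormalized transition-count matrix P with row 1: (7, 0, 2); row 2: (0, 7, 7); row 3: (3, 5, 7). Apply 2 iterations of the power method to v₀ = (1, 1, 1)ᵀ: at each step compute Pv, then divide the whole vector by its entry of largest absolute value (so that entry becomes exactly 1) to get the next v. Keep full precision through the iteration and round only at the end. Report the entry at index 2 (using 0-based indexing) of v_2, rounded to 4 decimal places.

Pv0 = (9.00000, 14.00000, 15.00000); divide by 15.00000 → v1 = (0.60000, 0.93333, 1.00000)
Pv1 = (6.20000, 13.53333, 13.46667); divide by 13.53333 → v2 = (0.45813, 1.00000, 0.99507)
Requested entry of v2: 202/203 = 0.9951

0.9951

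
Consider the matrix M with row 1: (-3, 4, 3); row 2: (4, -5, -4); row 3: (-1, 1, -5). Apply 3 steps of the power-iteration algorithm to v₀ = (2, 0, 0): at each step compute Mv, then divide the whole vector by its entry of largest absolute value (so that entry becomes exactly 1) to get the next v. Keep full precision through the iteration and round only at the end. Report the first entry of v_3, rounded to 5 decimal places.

Mv0 = (-6.000000, 8.000000, -2.000000); divide by 8.000000 → v1 = (-0.750000, 1.000000, -0.250000)
Mv1 = (5.500000, -7.000000, 3.000000); divide by -7.000000 → v2 = (-0.785714, 1.000000, -0.428571)
Mv2 = (5.071429, -6.428571, 3.928571); divide by -6.428571 → v3 = (-0.788889, 1.000000, -0.611111)
Requested entry of v3: -284/360 = -0.78889

-0.78889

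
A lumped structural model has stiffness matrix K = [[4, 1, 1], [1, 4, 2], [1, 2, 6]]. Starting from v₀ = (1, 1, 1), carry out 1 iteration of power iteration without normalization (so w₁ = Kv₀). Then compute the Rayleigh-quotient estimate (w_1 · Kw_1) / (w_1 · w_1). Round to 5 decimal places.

w1 = Kv₀ = (4·1 + 1·1 + 1·1; 1·1 + 4·1 + 2·1; 1·1 + 2·1 + 6·1) = (6, 7, 9)
Kw1 = (40, 52, 74)
w1·Kw1 = 6·40 + 7·52 + 9·74 = 1270; w1·w1 = 6·6 + 7·7 + 9·9 = 166
λ ≈ 1270/166 = 7.65060

7.65060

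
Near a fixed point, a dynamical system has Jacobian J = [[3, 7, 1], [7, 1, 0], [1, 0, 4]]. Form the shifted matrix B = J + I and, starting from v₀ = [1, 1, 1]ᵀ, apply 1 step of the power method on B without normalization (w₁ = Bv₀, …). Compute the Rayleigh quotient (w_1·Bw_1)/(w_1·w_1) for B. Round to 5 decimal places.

μ ≈ 9.86207

B = J + I has rows (4, 7, 1); (7, 2, 0); (1, 0, 5)
w1 = Bv₀ = (4·1 + 7·1 + 1·1; 7·1 + 2·1 + 0·1; 1·1 + 0·1 + 5·1) = (12, 9, 6)
Bw1 = (117, 102, 42)
w1·Bw1 = 2574; w1·w1 = 261; μ ≈ 2574/261 = 9.86207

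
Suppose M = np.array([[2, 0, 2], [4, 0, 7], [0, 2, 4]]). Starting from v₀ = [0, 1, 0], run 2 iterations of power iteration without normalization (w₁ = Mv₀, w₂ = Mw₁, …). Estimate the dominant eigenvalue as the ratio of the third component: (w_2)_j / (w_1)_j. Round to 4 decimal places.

4.0000

w1 = Mv₀ = (2·0 + 0·1 + 2·0; 4·0 + 0·1 + 7·0; 0·0 + 2·1 + 4·0) = (0, 0, 2)
w2 = Mw1 = (2·0 + 0·0 + 2·2; 4·0 + 0·0 + 7·2; 0·0 + 2·0 + 4·2) = (4, 14, 8)
Ratio at component: 8 / 2 = 4.0000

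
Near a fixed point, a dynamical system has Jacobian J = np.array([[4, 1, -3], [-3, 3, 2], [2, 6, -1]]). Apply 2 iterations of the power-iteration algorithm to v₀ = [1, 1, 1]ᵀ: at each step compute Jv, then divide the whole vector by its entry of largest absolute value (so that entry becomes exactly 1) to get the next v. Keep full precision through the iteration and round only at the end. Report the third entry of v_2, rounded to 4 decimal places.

0.6429

Jv0 = (2.00000, 2.00000, 7.00000); divide by 7.00000 → v1 = (0.28571, 0.28571, 1.00000)
Jv1 = (-1.57143, 2.00000, 1.28571); divide by 2.00000 → v2 = (-0.78571, 1.00000, 0.64286)
Requested entry of v2: 9/14 = 0.6429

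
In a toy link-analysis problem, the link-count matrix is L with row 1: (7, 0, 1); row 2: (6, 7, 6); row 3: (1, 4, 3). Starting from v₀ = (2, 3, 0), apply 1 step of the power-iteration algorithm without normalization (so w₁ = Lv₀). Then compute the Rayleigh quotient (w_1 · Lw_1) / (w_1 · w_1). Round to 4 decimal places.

λ ≈ 11.7265

w1 = Lv₀ = (14, 33, 14)
Lw1 = (112, 399, 188)
w1·Lw1 = 14·112 + 33·399 + 14·188 = 17367; w1·w1 = 14·14 + 33·33 + 14·14 = 1481
λ ≈ 17367/1481 = 11.7265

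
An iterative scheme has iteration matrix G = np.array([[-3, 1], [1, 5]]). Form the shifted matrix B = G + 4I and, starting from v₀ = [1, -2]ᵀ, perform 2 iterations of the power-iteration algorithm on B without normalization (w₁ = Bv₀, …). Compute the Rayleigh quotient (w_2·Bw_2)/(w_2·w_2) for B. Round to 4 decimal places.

9.1228

B = G + 4I has rows (1, 1); (1, 9)
w1 = Bv₀ = (1·1 + 1·(-2); 1·1 + 9·(-2)) = (-1, -17)
w2 = Bw1 = (1·(-1) + 1·(-17); 1·(-1) + 9·(-17)) = (-18, -154)
Bw2 = (-172, -1404)
w2·Bw2 = 219312; w2·w2 = 24040; μ ≈ 219312/24040 = 9.1228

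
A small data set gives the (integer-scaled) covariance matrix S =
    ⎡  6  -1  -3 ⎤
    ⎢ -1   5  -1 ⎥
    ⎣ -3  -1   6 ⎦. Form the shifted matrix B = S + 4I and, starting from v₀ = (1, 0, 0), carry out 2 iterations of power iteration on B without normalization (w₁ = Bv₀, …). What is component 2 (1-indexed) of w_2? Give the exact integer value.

-16

B = S + 4I has rows (10, -1, -3); (-1, 9, -1); (-3, -1, 10)
w1 = Bv₀ = (10·1 + (-1)·0 + (-3)·0; (-1)·1 + 9·0 + (-1)·0; (-3)·1 + (-1)·0 + 10·0) = (10, -1, -3)
w2 = Bw1 = (10·10 + (-1)·(-1) + (-3)·(-3); (-1)·10 + 9·(-1) + (-1)·(-3); (-3)·10 + (-1)·(-1) + 10·(-3)) = (110, -16, -59)
Requested component of w2: -16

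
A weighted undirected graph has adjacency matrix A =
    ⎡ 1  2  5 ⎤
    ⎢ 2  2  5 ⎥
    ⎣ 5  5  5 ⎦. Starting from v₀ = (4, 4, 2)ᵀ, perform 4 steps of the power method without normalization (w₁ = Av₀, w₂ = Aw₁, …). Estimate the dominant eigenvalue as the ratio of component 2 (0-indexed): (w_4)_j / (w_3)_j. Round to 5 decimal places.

λ ≈ 11.25517

w1 = Av₀ = (1·4 + 2·4 + 5·2; 2·4 + 2·4 + 5·2; 5·4 + 5·4 + 5·2) = (22, 26, 50)
w2 = Aw1 = (1·22 + 2·26 + 5·50; 2·22 + 2·26 + 5·50; 5·22 + 5·26 + 5·50) = (324, 346, 490)
w3 = Aw2 = (3466, 3790, 5800)
w4 = Aw3 = (40046, 43512, 65280)
Ratio at component: 65280 / 5800 = 11.25517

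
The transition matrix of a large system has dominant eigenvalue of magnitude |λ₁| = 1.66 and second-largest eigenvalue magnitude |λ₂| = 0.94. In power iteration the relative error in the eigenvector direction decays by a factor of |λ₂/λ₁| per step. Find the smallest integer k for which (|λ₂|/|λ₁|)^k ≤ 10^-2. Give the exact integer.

9

|λ₂/λ₁| = 0.94/1.66 = 0.56627
Need k ≥ ln(10^-2) / ln(0.56627) = -4.6052 / -0.5687 ≈ 8.098
Smallest integer k satisfying the bound: 9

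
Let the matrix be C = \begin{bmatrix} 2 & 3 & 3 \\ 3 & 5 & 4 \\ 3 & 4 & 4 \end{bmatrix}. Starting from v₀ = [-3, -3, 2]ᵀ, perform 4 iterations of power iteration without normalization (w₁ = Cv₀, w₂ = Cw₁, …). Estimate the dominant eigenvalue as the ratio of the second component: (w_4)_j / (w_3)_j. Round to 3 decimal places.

w1 = Cv₀ = (-9, -16, -13)
w2 = Cw1 = (-105, -159, -143)
w3 = Cw2 = (-1116, -1682, -1523)
w4 = Cw3 = (-11847, -17850, -16168)
Ratio at component: -17850 / -1682 = 10.612

λ ≈ 10.612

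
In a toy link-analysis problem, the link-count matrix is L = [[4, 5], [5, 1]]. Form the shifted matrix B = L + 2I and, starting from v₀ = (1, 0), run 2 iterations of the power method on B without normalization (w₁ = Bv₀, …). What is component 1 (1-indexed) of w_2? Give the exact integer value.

61

B = L + 2I has rows (6, 5); (5, 3)
w1 = Bv₀ = (6, 5)
w2 = Bw1 = (61, 45)
Requested component of w2: 61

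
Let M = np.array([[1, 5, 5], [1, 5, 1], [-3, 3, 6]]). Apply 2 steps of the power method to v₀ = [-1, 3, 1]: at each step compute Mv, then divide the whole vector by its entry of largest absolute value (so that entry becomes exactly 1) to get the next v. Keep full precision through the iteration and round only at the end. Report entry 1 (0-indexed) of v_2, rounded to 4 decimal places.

Mv0 = (19.00000, 15.00000, 18.00000); divide by 19.00000 → v1 = (1.00000, 0.78947, 0.94737)
Mv1 = (9.68421, 5.89474, 5.05263); divide by 9.68421 → v2 = (1.00000, 0.60870, 0.52174)
Requested entry of v2: 112/184 = 0.6087

0.6087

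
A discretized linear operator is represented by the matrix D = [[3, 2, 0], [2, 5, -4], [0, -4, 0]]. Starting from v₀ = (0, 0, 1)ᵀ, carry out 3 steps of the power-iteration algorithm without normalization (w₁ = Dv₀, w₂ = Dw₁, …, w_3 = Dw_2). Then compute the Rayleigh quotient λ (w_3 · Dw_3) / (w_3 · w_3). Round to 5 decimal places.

w1 = Dv₀ = (3·0 + 2·0 + 0·1; 2·0 + 5·0 + (-4)·1; 0·0 + (-4)·0 + 0·1) = (0, -4, 0)
w2 = Dw1 = (3·0 + 2·(-4) + 0·0; 2·0 + 5·(-4) + (-4)·0; 0·0 + (-4)·(-4) + 0·0) = (-8, -20, 16)
w3 = Dw2 = (-64, -180, 80)
Dw3 = (-552, -1348, 720)
w3·Dw3 = (-64)·(-552) + (-180)·(-1348) + 80·720 = 335568; w3·w3 = (-64)·(-64) + (-180)·(-180) + 80·80 = 42896
λ ≈ 335568/42896 = 7.82283

λ ≈ 7.82283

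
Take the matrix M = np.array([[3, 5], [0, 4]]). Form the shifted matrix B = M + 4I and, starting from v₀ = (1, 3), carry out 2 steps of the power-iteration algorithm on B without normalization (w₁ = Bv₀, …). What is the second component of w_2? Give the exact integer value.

192

B = M + 4I has rows (7, 5); (0, 8)
w1 = Bv₀ = (7·1 + 5·3; 0·1 + 8·3) = (22, 24)
w2 = Bw1 = (7·22 + 5·24; 0·22 + 8·24) = (274, 192)
Requested component of w2: 192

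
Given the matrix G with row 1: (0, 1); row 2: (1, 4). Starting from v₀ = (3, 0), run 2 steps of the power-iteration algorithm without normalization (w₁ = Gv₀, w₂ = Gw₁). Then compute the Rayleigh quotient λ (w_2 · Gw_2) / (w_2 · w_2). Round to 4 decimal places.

w1 = Gv₀ = (0·3 + 1·0; 1·3 + 4·0) = (0, 3)
w2 = Gw1 = (0·0 + 1·3; 1·0 + 4·3) = (3, 12)
Gw2 = (12, 51)
w2·Gw2 = 3·12 + 12·51 = 648; w2·w2 = 3·3 + 12·12 = 153
λ ≈ 648/153 = 4.2353

4.2353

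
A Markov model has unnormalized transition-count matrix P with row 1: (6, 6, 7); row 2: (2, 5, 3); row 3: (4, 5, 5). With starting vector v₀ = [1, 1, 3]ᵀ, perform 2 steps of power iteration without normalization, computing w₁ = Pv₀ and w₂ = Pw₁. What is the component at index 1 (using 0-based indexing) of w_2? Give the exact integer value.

w1 = Pv₀ = (33, 16, 24)
w2 = Pw1 = (462, 218, 332)
The requested component of w2 is 218.

218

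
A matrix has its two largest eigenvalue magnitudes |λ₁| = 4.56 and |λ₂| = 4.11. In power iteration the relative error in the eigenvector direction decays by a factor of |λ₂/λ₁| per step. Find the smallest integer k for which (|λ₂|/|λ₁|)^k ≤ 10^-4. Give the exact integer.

|λ₂/λ₁| = 4.11/4.56 = 0.90132
Need k ≥ ln(10^-4) / ln(0.90132) = -9.2103 / -0.1039 ≈ 88.647
Smallest integer k satisfying the bound: 89

89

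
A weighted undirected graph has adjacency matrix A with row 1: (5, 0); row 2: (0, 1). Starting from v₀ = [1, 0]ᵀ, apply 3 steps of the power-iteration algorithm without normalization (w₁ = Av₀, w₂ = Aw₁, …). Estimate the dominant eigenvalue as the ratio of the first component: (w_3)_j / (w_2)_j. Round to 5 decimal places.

5.00000

w1 = Av₀ = (5, 0)
w2 = Aw1 = (25, 0)
w3 = Aw2 = (125, 0)
Ratio at component: 125 / 25 = 5.00000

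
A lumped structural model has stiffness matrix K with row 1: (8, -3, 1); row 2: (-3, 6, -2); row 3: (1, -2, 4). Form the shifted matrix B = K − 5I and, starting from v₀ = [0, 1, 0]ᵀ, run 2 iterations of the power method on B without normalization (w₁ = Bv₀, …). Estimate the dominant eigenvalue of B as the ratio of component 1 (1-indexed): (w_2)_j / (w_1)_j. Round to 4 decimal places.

μ ≈ 4.6667

B = K − 5I has rows (3, -3, 1); (-3, 1, -2); (1, -2, -1)
w1 = Bv₀ = (-3, 1, -2)
w2 = Bw1 = (-14, 14, -3)
Ratio: -14/-3 = 4.6667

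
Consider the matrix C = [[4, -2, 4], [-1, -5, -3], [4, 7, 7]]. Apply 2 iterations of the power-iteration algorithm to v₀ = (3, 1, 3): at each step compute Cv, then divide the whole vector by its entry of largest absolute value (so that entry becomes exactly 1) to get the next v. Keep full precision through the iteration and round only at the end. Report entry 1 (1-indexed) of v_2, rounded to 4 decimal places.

Cv0 = (22.00000, -17.00000, 40.00000); divide by 40.00000 → v1 = (0.55000, -0.42500, 1.00000)
Cv1 = (7.05000, -1.42500, 6.22500); divide by 7.05000 → v2 = (1.00000, -0.20213, 0.88298)
Requested entry of v2: 282/282 = 1.0000

1.0000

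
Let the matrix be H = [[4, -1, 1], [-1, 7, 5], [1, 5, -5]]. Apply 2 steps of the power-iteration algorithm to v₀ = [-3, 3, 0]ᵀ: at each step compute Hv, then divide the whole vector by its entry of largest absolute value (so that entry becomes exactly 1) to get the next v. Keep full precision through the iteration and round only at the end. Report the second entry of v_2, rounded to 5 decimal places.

Hv0 = (-15.000000, 24.000000, 12.000000); divide by 24.000000 → v1 = (-0.625000, 1.000000, 0.500000)
Hv1 = (-3.000000, 10.125000, 1.875000); divide by 10.125000 → v2 = (-0.296296, 1.000000, 0.185185)
Requested entry of v2: 243/243 = 1.00000

1.00000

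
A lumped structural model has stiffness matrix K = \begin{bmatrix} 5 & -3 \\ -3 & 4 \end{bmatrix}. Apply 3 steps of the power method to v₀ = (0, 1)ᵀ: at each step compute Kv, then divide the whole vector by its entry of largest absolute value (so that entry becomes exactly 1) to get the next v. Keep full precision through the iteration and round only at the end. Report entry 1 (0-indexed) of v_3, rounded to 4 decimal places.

-0.8619

Kv0 = (-3.00000, 4.00000); divide by 4.00000 → v1 = (-0.75000, 1.00000)
Kv1 = (-6.75000, 6.25000); divide by -6.75000 → v2 = (1.00000, -0.92593)
Kv2 = (7.77778, -6.70370); divide by 7.77778 → v3 = (1.00000, -0.86190)
Requested entry of v3: 181/-210 = -0.8619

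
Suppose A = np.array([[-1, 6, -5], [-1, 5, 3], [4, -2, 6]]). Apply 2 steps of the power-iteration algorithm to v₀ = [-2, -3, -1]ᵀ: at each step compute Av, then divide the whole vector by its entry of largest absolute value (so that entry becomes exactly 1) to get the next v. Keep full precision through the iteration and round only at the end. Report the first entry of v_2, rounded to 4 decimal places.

Av0 = (-11.00000, -16.00000, -8.00000); divide by -16.00000 → v1 = (0.68750, 1.00000, 0.50000)
Av1 = (2.81250, 5.81250, 3.75000); divide by 5.81250 → v2 = (0.48387, 1.00000, 0.64516)
Requested entry of v2: -45/-93 = 0.4839

0.4839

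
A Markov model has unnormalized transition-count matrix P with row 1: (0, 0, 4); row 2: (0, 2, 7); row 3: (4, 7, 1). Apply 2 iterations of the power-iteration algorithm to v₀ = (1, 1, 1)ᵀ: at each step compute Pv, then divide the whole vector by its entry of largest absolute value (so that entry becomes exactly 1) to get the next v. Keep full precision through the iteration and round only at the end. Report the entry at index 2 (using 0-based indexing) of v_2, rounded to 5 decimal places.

Pv0 = (4.000000, 9.000000, 12.000000); divide by 12.000000 → v1 = (0.333333, 0.750000, 1.000000)
Pv1 = (4.000000, 8.500000, 7.583333); divide by 8.500000 → v2 = (0.470588, 1.000000, 0.892157)
Requested entry of v2: 91/102 = 0.89216

0.89216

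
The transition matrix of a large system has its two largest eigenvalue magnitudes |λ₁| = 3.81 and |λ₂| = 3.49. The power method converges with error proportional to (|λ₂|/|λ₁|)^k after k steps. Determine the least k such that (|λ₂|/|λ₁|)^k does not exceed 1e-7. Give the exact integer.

184

|λ₂/λ₁| = 3.49/3.81 = 0.91601
Need k ≥ ln(1e-7) / ln(0.91601) = -16.1181 / -0.0877 ≈ 183.729
Smallest integer k satisfying the bound: 184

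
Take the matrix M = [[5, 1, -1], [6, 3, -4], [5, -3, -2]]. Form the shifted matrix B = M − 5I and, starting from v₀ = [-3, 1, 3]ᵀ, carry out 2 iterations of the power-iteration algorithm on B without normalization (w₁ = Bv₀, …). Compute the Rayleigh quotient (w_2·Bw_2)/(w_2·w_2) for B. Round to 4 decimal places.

-8.6597

B = M − 5I has rows (0, 1, -1); (6, -2, -4); (5, -3, -7)
w1 = Bv₀ = (0·(-3) + 1·1 + (-1)·3; 6·(-3) + (-2)·1 + (-4)·3; 5·(-3) + (-3)·1 + (-7)·3) = (-2, -32, -39)
w2 = Bw1 = (0·(-2) + 1·(-32) + (-1)·(-39); 6·(-2) + (-2)·(-32) + (-4)·(-39); 5·(-2) + (-3)·(-32) + (-7)·(-39)) = (7, 208, 359)
Bw2 = (-151, -1810, -3102)
w2·Bw2 = -1491155; w2·w2 = 172194; μ ≈ -1491155/172194 = -8.6597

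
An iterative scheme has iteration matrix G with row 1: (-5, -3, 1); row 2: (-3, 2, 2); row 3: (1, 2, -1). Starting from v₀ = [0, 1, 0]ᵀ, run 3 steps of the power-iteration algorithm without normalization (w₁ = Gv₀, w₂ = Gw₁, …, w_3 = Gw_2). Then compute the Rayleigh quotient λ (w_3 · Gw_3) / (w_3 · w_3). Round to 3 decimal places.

w1 = Gv₀ = ((-5)·0 + (-3)·1 + 1·0; (-3)·0 + 2·1 + 2·0; 1·0 + 2·1 + (-1)·0) = (-3, 2, 2)
w2 = Gw1 = ((-5)·(-3) + (-3)·2 + 1·2; (-3)·(-3) + 2·2 + 2·2; 1·(-3) + 2·2 + (-1)·2) = (11, 17, -1)
w3 = Gw2 = (-107, -1, 46)
Gw3 = (584, 411, -155)
w3·Gw3 = (-107)·584 + (-1)·411 + 46·(-155) = -70029; w3·w3 = (-107)·(-107) + (-1)·(-1) + 46·46 = 13566
λ ≈ -70029/13566 = -5.162

λ ≈ -5.162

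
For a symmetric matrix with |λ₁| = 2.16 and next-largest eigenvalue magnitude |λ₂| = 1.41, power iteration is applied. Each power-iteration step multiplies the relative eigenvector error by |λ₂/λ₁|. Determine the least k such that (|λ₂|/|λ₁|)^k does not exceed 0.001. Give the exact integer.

|λ₂/λ₁| = 1.41/2.16 = 0.65278
Need k ≥ ln(0.001) / ln(0.65278) = -6.9078 / -0.4265 ≈ 16.196
Smallest integer k satisfying the bound: 17

17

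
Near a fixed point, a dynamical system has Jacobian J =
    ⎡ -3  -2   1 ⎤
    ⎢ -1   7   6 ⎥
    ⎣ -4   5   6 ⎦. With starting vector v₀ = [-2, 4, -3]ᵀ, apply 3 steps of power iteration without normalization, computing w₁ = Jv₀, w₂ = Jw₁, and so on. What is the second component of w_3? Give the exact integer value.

w1 = Jv₀ = (-5, 12, 10)
w2 = Jw1 = (1, 149, 140)
w3 = Jw2 = (-161, 1882, 1581)
The requested component of w3 is 1882.

1882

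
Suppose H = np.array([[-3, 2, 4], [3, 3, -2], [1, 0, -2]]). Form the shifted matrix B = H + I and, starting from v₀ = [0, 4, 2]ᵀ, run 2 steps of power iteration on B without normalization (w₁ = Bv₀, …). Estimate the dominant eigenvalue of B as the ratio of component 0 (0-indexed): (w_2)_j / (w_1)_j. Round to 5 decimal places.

B = H + I has rows (-2, 2, 4); (3, 4, -2); (1, 0, -1)
w1 = Bv₀ = ((-2)·0 + 2·4 + 4·2; 3·0 + 4·4 + (-2)·2; 1·0 + 0·4 + (-1)·2) = (16, 12, -2)
w2 = Bw1 = ((-2)·16 + 2·12 + 4·(-2); 3·16 + 4·12 + (-2)·(-2); 1·16 + 0·12 + (-1)·(-2)) = (-16, 100, 18)
Ratio: -16/16 = -1.00000

-1.00000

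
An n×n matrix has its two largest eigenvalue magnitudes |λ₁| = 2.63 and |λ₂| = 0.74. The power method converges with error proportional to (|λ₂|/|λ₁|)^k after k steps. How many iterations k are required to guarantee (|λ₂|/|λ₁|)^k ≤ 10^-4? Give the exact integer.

|λ₂/λ₁| = 0.74/2.63 = 0.28137
Need k ≥ ln(10^-4) / ln(0.28137) = -9.2103 / -1.2681 ≈ 7.263
Smallest integer k satisfying the bound: 8

8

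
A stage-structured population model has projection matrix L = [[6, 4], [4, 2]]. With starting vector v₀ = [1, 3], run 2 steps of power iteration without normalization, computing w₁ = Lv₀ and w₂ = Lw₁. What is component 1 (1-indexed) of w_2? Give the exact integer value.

w1 = Lv₀ = (6·1 + 4·3; 4·1 + 2·3) = (18, 10)
w2 = Lw1 = (6·18 + 4·10; 4·18 + 2·10) = (148, 92)
The requested component of w2 is 148.

148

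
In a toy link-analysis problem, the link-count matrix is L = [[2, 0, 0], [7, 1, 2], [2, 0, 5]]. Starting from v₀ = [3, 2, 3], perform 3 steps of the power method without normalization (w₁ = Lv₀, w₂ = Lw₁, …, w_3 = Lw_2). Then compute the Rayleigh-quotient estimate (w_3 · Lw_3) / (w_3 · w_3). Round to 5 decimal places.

w1 = Lv₀ = (2·3 + 0·2 + 0·3; 7·3 + 1·2 + 2·3; 2·3 + 0·2 + 5·3) = (6, 29, 21)
w2 = Lw1 = (2·6 + 0·29 + 0·21; 7·6 + 1·29 + 2·21; 2·6 + 0·29 + 5·21) = (12, 113, 117)
w3 = Lw2 = (24, 431, 609)
Lw3 = (48, 1817, 3093)
w3·Lw3 = 24·48 + 431·1817 + 609·3093 = 2667916; w3·w3 = 24·24 + 431·431 + 609·609 = 557218
λ ≈ 2667916/557218 = 4.78792

λ ≈ 4.78792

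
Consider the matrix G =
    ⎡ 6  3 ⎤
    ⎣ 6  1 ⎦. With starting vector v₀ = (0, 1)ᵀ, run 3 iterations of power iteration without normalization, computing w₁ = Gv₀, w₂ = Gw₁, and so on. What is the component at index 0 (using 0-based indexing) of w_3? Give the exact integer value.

183

w1 = Gv₀ = (6·0 + 3·1; 6·0 + 1·1) = (3, 1)
w2 = Gw1 = (6·3 + 3·1; 6·3 + 1·1) = (21, 19)
w3 = Gw2 = (183, 145)
The requested component of w3 is 183.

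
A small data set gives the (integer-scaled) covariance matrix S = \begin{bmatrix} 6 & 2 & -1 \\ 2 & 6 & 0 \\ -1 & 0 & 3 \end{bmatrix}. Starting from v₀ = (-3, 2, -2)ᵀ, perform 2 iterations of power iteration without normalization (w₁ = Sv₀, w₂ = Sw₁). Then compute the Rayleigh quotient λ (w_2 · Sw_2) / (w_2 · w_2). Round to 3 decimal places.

5.288

w1 = Sv₀ = (-12, 6, -3)
w2 = Sw1 = (-57, 12, 3)
Sw2 = (-321, -42, 66)
w2·Sw2 = (-57)·(-321) + 12·(-42) + 3·66 = 17991; w2·w2 = (-57)·(-57) + 12·12 + 3·3 = 3402
λ ≈ 17991/3402 = 5.288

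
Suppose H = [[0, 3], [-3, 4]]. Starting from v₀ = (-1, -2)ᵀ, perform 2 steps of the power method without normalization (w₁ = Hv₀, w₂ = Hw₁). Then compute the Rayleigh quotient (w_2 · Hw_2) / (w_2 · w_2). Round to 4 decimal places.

0.0699

w1 = Hv₀ = (-6, -5)
w2 = Hw1 = (-15, -2)
Hw2 = (-6, 37)
w2·Hw2 = (-15)·(-6) + (-2)·37 = 16; w2·w2 = (-15)·(-15) + (-2)·(-2) = 229
λ ≈ 16/229 = 0.0699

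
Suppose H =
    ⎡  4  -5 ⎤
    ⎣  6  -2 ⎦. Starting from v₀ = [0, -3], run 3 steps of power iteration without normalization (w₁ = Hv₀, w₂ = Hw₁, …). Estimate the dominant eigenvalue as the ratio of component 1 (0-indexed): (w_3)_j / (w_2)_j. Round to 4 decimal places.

λ ≈ 0.3077

w1 = Hv₀ = (15, 6)
w2 = Hw1 = (30, 78)
w3 = Hw2 = (-270, 24)
Ratio at component: 24 / 78 = 0.3077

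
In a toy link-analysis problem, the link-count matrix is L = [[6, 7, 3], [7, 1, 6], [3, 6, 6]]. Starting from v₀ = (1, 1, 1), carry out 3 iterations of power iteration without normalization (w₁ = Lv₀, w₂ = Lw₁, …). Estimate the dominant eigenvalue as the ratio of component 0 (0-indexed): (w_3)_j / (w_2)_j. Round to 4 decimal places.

λ ≈ 15.1130

w1 = Lv₀ = (6·1 + 7·1 + 3·1; 7·1 + 1·1 + 6·1; 3·1 + 6·1 + 6·1) = (16, 14, 15)
w2 = Lw1 = (6·16 + 7·14 + 3·15; 7·16 + 1·14 + 6·15; 3·16 + 6·14 + 6·15) = (239, 216, 222)
w3 = Lw2 = (3612, 3221, 3345)
Ratio at component: 3612 / 239 = 15.1130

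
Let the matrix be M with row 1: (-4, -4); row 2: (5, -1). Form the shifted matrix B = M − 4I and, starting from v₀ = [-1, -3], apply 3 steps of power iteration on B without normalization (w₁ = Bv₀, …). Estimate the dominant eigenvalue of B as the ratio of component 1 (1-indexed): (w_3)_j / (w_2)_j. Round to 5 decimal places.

-7.00000

B = M − 4I has rows (-8, -4); (5, -5)
w1 = Bv₀ = ((-8)·(-1) + (-4)·(-3); 5·(-1) + (-5)·(-3)) = (20, 10)
w2 = Bw1 = ((-8)·20 + (-4)·10; 5·20 + (-5)·10) = (-200, 50)
w3 = Bw2 = (1400, -1250)
Ratio: 1400/-200 = -7.00000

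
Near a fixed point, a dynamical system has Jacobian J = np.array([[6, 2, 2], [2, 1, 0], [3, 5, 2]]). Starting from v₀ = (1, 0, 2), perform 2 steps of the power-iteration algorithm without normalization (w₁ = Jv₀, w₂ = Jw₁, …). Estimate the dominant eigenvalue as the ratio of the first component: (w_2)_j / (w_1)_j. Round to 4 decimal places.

w1 = Jv₀ = (10, 2, 7)
w2 = Jw1 = (78, 22, 54)
Ratio at component: 78 / 10 = 7.8000

7.8000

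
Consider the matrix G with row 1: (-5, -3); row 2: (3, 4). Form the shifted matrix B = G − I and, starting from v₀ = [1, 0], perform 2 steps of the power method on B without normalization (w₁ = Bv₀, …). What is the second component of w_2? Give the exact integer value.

-9

B = G − I has rows (-6, -3); (3, 3)
w1 = Bv₀ = ((-6)·1 + (-3)·0; 3·1 + 3·0) = (-6, 3)
w2 = Bw1 = ((-6)·(-6) + (-3)·3; 3·(-6) + 3·3) = (27, -9)
Requested component of w2: -9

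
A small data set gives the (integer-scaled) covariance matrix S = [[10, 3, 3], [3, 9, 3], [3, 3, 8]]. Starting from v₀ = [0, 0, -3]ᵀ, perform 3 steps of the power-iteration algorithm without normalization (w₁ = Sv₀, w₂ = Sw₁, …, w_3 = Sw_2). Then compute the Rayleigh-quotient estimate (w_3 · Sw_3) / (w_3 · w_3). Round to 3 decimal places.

15.011

w1 = Sv₀ = (10·0 + 3·0 + 3·(-3); 3·0 + 9·0 + 3·(-3); 3·0 + 3·0 + 8·(-3)) = (-9, -9, -24)
w2 = Sw1 = (10·(-9) + 3·(-9) + 3·(-24); 3·(-9) + 9·(-9) + 3·(-24); 3·(-9) + 3·(-9) + 8·(-24)) = (-189, -180, -246)
w3 = Sw2 = (-3168, -2925, -3075)
Sw3 = (-49680, -45054, -42879)
w3·Sw3 = (-3168)·(-49680) + (-2925)·(-45054) + (-3075)·(-42879) = 421022115; w3·w3 = (-3168)·(-3168) + (-2925)·(-2925) + (-3075)·(-3075) = 28047474
λ ≈ 421022115/28047474 = 15.011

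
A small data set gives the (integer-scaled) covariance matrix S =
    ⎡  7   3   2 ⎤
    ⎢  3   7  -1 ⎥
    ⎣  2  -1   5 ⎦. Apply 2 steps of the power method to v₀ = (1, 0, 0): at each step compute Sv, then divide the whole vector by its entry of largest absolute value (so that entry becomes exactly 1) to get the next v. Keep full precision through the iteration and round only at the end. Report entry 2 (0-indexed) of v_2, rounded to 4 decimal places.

0.3387

Sv0 = (7.00000, 3.00000, 2.00000); divide by 7.00000 → v1 = (1.00000, 0.42857, 0.28571)
Sv1 = (8.85714, 5.71429, 3.00000); divide by 8.85714 → v2 = (1.00000, 0.64516, 0.33871)
Requested entry of v2: 21/62 = 0.3387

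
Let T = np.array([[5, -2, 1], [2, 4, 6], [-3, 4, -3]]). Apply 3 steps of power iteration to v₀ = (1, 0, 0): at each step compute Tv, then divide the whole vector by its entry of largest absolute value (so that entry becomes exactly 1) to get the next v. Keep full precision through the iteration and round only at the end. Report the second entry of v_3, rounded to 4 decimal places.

Tv0 = (5.00000, 2.00000, -3.00000); divide by 5.00000 → v1 = (1.00000, 0.40000, -0.60000)
Tv1 = (3.60000, 0.00000, 0.40000); divide by 3.60000 → v2 = (1.00000, 0.00000, 0.11111)
Tv2 = (5.11111, 2.66667, -3.33333); divide by 5.11111 → v3 = (1.00000, 0.52174, -0.65217)
Requested entry of v3: 48/92 = 0.5217

0.5217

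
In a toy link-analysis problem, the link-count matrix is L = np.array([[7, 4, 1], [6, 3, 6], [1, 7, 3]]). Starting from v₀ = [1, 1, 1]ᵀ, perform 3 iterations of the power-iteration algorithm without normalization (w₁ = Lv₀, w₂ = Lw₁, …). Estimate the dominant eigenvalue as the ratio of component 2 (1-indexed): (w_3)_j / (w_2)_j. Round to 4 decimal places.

λ ≈ 13.0000

w1 = Lv₀ = (7·1 + 4·1 + 1·1; 6·1 + 3·1 + 6·1; 1·1 + 7·1 + 3·1) = (12, 15, 11)
w2 = Lw1 = (7·12 + 4·15 + 1·11; 6·12 + 3·15 + 6·11; 1·12 + 7·15 + 3·11) = (155, 183, 150)
w3 = Lw2 = (1967, 2379, 1886)
Ratio at component: 2379 / 183 = 13.0000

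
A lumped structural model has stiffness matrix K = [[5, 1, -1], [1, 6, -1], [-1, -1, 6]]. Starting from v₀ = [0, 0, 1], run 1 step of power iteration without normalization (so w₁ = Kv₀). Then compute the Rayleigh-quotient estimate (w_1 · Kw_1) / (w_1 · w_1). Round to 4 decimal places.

6.6579

w1 = Kv₀ = (-1, -1, 6)
Kw1 = (-12, -13, 38)
w1·Kw1 = (-1)·(-12) + (-1)·(-13) + 6·38 = 253; w1·w1 = (-1)·(-1) + (-1)·(-1) + 6·6 = 38
λ ≈ 253/38 = 6.6579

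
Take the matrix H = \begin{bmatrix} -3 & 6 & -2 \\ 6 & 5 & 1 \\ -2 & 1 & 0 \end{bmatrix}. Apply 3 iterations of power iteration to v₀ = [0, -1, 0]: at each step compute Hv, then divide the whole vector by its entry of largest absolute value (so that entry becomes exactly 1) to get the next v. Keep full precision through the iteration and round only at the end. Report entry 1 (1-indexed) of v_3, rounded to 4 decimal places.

Hv0 = (-6.00000, -5.00000, -1.00000); divide by -6.00000 → v1 = (1.00000, 0.83333, 0.16667)
Hv1 = (1.66667, 10.33333, -1.16667); divide by 10.33333 → v2 = (0.16129, 1.00000, -0.11290)
Hv2 = (5.74194, 5.85484, 0.67742); divide by 5.85484 → v3 = (0.98072, 1.00000, 0.11570)
Requested entry of v3: -356/-363 = 0.9807

0.9807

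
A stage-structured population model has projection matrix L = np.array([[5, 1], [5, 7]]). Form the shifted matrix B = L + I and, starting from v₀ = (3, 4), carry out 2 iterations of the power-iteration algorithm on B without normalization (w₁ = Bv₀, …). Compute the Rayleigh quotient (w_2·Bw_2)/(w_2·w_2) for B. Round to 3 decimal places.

B = L + I has rows (6, 1); (5, 8)
w1 = Bv₀ = (6·3 + 1·4; 5·3 + 8·4) = (22, 47)
w2 = Bw1 = (6·22 + 1·47; 5·22 + 8·47) = (179, 486)
Bw2 = (1560, 4783)
w2·Bw2 = 2603778; w2·w2 = 268237; μ ≈ 2603778/268237 = 9.707

μ ≈ 9.707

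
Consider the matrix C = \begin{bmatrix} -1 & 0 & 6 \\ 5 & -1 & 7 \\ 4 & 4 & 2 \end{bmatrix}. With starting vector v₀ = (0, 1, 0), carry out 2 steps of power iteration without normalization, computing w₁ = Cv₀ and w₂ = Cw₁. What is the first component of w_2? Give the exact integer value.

24

w1 = Cv₀ = ((-1)·0 + 0·1 + 6·0; 5·0 + (-1)·1 + 7·0; 4·0 + 4·1 + 2·0) = (0, -1, 4)
w2 = Cw1 = ((-1)·0 + 0·(-1) + 6·4; 5·0 + (-1)·(-1) + 7·4; 4·0 + 4·(-1) + 2·4) = (24, 29, 4)
The requested component of w2 is 24.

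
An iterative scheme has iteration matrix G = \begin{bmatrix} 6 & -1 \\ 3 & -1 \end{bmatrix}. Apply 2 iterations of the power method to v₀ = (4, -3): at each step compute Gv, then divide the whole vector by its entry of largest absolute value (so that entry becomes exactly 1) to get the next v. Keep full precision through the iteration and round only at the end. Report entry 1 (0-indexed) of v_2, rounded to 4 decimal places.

Gv0 = (27.00000, 15.00000); divide by 27.00000 → v1 = (1.00000, 0.55556)
Gv1 = (5.44444, 2.44444); divide by 5.44444 → v2 = (1.00000, 0.44898)
Requested entry of v2: 66/147 = 0.4490

0.4490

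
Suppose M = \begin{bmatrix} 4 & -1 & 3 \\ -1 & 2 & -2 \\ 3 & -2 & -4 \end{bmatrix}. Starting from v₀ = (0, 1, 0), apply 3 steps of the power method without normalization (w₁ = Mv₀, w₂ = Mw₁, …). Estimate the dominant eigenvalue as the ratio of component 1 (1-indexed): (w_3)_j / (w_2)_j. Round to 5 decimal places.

4.50000

w1 = Mv₀ = (4·0 + (-1)·1 + 3·0; (-1)·0 + 2·1 + (-2)·0; 3·0 + (-2)·1 + (-4)·0) = (-1, 2, -2)
w2 = Mw1 = (4·(-1) + (-1)·2 + 3·(-2); (-1)·(-1) + 2·2 + (-2)·(-2); 3·(-1) + (-2)·2 + (-4)·(-2)) = (-12, 9, 1)
w3 = Mw2 = (-54, 28, -58)
Ratio at component: -54 / -12 = 4.50000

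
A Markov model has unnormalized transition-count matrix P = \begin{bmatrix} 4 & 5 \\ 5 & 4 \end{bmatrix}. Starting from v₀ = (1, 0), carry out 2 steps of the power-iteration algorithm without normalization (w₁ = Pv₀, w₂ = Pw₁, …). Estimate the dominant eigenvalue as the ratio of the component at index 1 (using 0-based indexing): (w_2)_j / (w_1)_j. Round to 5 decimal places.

w1 = Pv₀ = (4·1 + 5·0; 5·1 + 4·0) = (4, 5)
w2 = Pw1 = (4·4 + 5·5; 5·4 + 4·5) = (41, 40)
Ratio at component: 40 / 5 = 8.00000

λ ≈ 8.00000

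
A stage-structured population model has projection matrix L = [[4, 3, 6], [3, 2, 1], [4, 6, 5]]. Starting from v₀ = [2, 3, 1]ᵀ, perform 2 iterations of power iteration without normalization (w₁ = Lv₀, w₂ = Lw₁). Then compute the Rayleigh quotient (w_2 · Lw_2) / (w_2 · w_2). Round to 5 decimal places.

w1 = Lv₀ = (4·2 + 3·3 + 6·1; 3·2 + 2·3 + 1·1; 4·2 + 6·3 + 5·1) = (23, 13, 31)
w2 = Lw1 = (4·23 + 3·13 + 6·31; 3·23 + 2·13 + 1·31; 4·23 + 6·13 + 5·31) = (317, 126, 325)
Lw2 = (3596, 1528, 3649)
w2·Lw2 = 317·3596 + 126·1528 + 325·3649 = 2518385; w2·w2 = 317·317 + 126·126 + 325·325 = 221990
λ ≈ 2518385/221990 = 11.34459

11.34459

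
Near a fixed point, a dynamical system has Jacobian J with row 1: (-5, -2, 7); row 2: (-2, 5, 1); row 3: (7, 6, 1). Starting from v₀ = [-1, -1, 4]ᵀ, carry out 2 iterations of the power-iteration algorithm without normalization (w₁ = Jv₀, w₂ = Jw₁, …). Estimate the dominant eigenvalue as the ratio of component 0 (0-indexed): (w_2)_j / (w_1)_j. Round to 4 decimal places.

w1 = Jv₀ = ((-5)·(-1) + (-2)·(-1) + 7·4; (-2)·(-1) + 5·(-1) + 1·4; 7·(-1) + 6·(-1) + 1·4) = (35, 1, -9)
w2 = Jw1 = ((-5)·35 + (-2)·1 + 7·(-9); (-2)·35 + 5·1 + 1·(-9); 7·35 + 6·1 + 1·(-9)) = (-240, -74, 242)
Ratio at component: -240 / 35 = -6.8571

-6.8571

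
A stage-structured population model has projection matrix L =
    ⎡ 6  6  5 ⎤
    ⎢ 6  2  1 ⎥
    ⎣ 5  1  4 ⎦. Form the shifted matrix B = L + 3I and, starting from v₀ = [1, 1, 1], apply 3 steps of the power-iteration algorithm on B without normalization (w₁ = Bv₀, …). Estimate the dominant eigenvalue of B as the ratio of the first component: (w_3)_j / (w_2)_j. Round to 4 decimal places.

15.8549

B = L + 3I has rows (9, 6, 5); (6, 5, 1); (5, 1, 7)
w1 = Bv₀ = (20, 12, 13)
w2 = Bw1 = (317, 193, 203)
w3 = Bw2 = (5026, 3070, 3199)
Ratio: 5026/317 = 15.8549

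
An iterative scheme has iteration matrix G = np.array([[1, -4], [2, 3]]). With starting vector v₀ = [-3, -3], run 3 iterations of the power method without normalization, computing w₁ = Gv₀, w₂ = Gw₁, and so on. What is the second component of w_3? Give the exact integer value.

w1 = Gv₀ = (1·(-3) + (-4)·(-3); 2·(-3) + 3·(-3)) = (9, -15)
w2 = Gw1 = (1·9 + (-4)·(-15); 2·9 + 3·(-15)) = (69, -27)
w3 = Gw2 = (177, 57)
The requested component of w3 is 57.

57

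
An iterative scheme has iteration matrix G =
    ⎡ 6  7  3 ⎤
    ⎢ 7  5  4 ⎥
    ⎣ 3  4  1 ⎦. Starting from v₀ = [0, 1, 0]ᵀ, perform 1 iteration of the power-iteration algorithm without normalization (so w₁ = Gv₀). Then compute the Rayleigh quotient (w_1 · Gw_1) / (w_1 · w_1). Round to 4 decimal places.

λ ≈ 13.9222

w1 = Gv₀ = (6·0 + 7·1 + 3·0; 7·0 + 5·1 + 4·0; 3·0 + 4·1 + 1·0) = (7, 5, 4)
Gw1 = (89, 90, 45)
w1·Gw1 = 7·89 + 5·90 + 4·45 = 1253; w1·w1 = 7·7 + 5·5 + 4·4 = 90
λ ≈ 1253/90 = 13.9222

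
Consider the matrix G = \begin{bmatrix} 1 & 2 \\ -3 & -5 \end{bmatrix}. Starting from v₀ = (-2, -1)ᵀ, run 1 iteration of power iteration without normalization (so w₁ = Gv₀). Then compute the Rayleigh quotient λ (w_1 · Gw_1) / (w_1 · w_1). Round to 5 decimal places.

w1 = Gv₀ = (1·(-2) + 2·(-1); (-3)·(-2) + (-5)·(-1)) = (-4, 11)
Gw1 = (18, -43)
w1·Gw1 = (-4)·18 + 11·(-43) = -545; w1·w1 = (-4)·(-4) + 11·11 = 137
λ ≈ -545/137 = -3.97810

λ ≈ -3.97810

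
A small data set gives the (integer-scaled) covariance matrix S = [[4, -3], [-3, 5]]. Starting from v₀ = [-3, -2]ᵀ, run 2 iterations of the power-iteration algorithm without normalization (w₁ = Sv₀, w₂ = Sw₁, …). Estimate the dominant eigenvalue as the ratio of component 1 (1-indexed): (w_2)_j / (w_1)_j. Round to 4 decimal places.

3.5000

w1 = Sv₀ = (-6, -1)
w2 = Sw1 = (-21, 13)
Ratio at component: -21 / -6 = 3.5000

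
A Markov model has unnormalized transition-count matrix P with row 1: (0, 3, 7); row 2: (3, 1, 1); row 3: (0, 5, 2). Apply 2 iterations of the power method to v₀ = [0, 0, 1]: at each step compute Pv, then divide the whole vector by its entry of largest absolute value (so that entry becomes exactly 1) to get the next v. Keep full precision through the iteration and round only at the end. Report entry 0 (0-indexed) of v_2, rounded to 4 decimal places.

Pv0 = (7.00000, 1.00000, 2.00000); divide by 7.00000 → v1 = (1.00000, 0.14286, 0.28571)
Pv1 = (2.42857, 3.42857, 1.28571); divide by 3.42857 → v2 = (0.70833, 1.00000, 0.37500)
Requested entry of v2: 17/24 = 0.7083

0.7083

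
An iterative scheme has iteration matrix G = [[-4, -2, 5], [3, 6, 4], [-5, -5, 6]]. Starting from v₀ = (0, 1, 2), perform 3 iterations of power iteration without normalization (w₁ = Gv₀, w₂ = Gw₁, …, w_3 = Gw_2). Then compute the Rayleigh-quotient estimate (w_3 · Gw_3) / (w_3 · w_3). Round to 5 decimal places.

w1 = Gv₀ = (8, 14, 7)
w2 = Gw1 = (-25, 136, -68)
w3 = Gw2 = (-512, 469, -963)
Gw3 = (-3705, -2574, -5563)
w3·Gw3 = (-512)·(-3705) + 469·(-2574) + (-963)·(-5563) = 6046923; w3·w3 = (-512)·(-512) + 469·469 + (-963)·(-963) = 1409474
λ ≈ 6046923/1409474 = 4.29020

4.29020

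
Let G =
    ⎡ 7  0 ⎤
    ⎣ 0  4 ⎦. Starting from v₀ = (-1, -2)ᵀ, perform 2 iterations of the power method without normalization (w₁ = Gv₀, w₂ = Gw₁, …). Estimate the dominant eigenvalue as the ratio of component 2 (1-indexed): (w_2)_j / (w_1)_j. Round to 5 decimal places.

w1 = Gv₀ = (7·(-1) + 0·(-2); 0·(-1) + 4·(-2)) = (-7, -8)
w2 = Gw1 = (7·(-7) + 0·(-8); 0·(-7) + 4·(-8)) = (-49, -32)
Ratio at component: -32 / -8 = 4.00000

λ ≈ 4.00000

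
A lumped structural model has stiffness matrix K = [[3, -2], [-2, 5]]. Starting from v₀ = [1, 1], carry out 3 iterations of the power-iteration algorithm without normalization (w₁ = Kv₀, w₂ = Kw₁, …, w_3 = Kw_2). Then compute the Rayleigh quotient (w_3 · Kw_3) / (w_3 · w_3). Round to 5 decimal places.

6.19534

w1 = Kv₀ = (3·1 + (-2)·1; (-2)·1 + 5·1) = (1, 3)
w2 = Kw1 = (3·1 + (-2)·3; (-2)·1 + 5·3) = (-3, 13)
w3 = Kw2 = (-35, 71)
Kw3 = (-247, 425)
w3·Kw3 = (-35)·(-247) + 71·425 = 38820; w3·w3 = (-35)·(-35) + 71·71 = 6266
λ ≈ 38820/6266 = 6.19534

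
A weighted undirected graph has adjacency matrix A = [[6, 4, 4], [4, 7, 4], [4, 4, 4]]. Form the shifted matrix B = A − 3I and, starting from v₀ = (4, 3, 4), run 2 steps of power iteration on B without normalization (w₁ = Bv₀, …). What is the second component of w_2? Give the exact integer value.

B = A − 3I has rows (3, 4, 4); (4, 4, 4); (4, 4, 1)
w1 = Bv₀ = (3·4 + 4·3 + 4·4; 4·4 + 4·3 + 4·4; 4·4 + 4·3 + 1·4) = (40, 44, 32)
w2 = Bw1 = (3·40 + 4·44 + 4·32; 4·40 + 4·44 + 4·32; 4·40 + 4·44 + 1·32) = (424, 464, 368)
Requested component of w2: 464

464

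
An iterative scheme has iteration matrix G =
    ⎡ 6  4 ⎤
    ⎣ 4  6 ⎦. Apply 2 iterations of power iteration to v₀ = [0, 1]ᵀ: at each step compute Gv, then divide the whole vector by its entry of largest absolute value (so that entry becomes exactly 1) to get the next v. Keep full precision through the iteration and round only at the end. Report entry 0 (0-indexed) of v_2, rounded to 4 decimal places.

0.9231

Gv0 = (4.00000, 6.00000); divide by 6.00000 → v1 = (0.66667, 1.00000)
Gv1 = (8.00000, 8.66667); divide by 8.66667 → v2 = (0.92308, 1.00000)
Requested entry of v2: 48/52 = 0.9231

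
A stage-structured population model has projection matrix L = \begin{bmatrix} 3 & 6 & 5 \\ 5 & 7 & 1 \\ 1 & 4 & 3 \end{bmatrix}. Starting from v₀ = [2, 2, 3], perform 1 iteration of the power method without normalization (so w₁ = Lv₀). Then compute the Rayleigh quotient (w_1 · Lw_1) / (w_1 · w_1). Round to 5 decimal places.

w1 = Lv₀ = (3·2 + 6·2 + 5·3; 5·2 + 7·2 + 1·3; 1·2 + 4·2 + 3·3) = (33, 27, 19)
Lw1 = (356, 373, 198)
w1·Lw1 = 33·356 + 27·373 + 19·198 = 25581; w1·w1 = 33·33 + 27·27 + 19·19 = 2179
λ ≈ 25581/2179 = 11.73979

11.73979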